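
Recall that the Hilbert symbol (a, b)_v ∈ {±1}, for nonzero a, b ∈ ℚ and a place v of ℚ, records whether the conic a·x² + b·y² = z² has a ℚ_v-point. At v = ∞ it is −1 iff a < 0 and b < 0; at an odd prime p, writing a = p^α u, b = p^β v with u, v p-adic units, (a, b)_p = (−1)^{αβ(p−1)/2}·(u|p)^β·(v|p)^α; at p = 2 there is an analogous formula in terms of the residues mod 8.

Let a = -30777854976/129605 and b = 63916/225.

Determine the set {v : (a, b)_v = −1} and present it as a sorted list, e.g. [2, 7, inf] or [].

(a, b) ≡ (-55, 19) mod (ℚ^×)²; places V = {2, 3, 5, 7, 11, 19, 23, 29, ∞}.
(a,b)_29: α=2, u≡26; β=2, v≡14 (mod 29); (26|29)=-1, (14|29)=-1; sign (−1)^0·-1^2·-1^2 = +1.
(a,b)_3: α=2, u≡2; β=-2, v≡1 (mod 3); (2|3)=-1, (1|3)=+1; sign (−1)^0·-1^-2·+1^2 = +1.
(a,b)_∞: sgn(-55)=−, sgn(19)=+, so +1.
(a,b)_7: α=-2, u≡1; β=0, v≡6 (mod 7); (1|7)=+1, (6|7)=-1; sign (−1)^0·+1^0·-1^-2 = +1.
(a,b)_19: α=2, u≡13; β=1, v≡6 (mod 19); (13|19)=-1, (6|19)=+1; sign (−1)^0·-1^1·+1^2 = -1.
(a,b)_11: α=1, u≡8; β=0, v≡10 (mod 11); (8|11)=-1, (10|11)=-1; sign (−1)^0·-1^0·-1^1 = -1.
(a,b)_5: α=-1, u≡4; β=-2, v≡4 (mod 5); (4|5)=+1, (4|5)=+1; sign (−1)^0·+1^-2·+1^-1 = +1.
(a,b)_23: α=-2, u≡22; β=0, v≡14 (mod 23); (22|23)=-1, (14|23)=-1; sign (−1)^0·-1^0·-1^-2 = +1.
(a,b)_2: α=10, β=2; u≡1, v≡3 (mod 8); ε(u)ε(v)=0·1, αω(v)=10·1, βω(u)=2·0; sum ≡ 0  ⇒  +1.
|Ram(-55, 19)| = 2, even; anisotropic at {11, 19}.

[11, 19]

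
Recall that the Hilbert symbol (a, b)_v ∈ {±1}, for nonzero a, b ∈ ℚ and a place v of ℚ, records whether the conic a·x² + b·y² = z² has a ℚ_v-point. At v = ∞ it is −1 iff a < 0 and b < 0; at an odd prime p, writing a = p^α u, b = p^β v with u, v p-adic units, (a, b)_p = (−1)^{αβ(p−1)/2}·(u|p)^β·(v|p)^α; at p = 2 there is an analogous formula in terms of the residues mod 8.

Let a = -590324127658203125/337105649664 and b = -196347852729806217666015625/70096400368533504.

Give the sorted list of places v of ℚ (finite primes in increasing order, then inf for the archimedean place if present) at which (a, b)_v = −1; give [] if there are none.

[2, 11, 53, inf]

Mod squares: a ≡ -5, b ≡ -549769. Check v ∈ {∞, 2, 3, 5, 7, 11, 19, 23, 41, 53}.
v=23: a=23^2·(≡4), b=23^3·(≡22) mod 23; (4|23)=+1, (22|23)=-1; (−1)^{2·3·11}·(+1)^3·(-1)^2 = +1.
v=19: a=19^0·(≡8), b=19^-2·(≡3) mod 19; (8|19)=-1, (3|19)=-1; (−1)^{0·-2·9}·(-1)^-2·(-1)^0 = +1.
v=11: a=11^2·(≡2), b=11^5·(≡9) mod 11; (2|11)=-1, (9|11)=+1; (−1)^{2·5·5}·(-1)^5·(+1)^2 = -1.
v=5: a=5^9·(≡1), b=5^10·(≡4) mod 5; (1|5)=+1, (4|5)=+1; (−1)^{9·10·2}·(+1)^10·(+1)^9 = +1.
v=3: a=3^-8·(≡1), b=3^-10·(≡2) mod 3; (1|3)=+1, (2|3)=-1; (−1)^{-8·-10·1}·(+1)^-10·(-1)^-8 = +1.
v=∞: -5 < 0 and -549769 < 0  ⇒  (a,b)_∞ = -1.
v=41: a=41^2·(≡37), b=41^3·(≡36) mod 41; (37|41)=+1, (36|41)=+1; (−1)^{2·3·20}·(+1)^3·(+1)^2 = +1.
v=53: a=53^2·(≡45), b=53^3·(≡15) mod 53; (45|53)=-1, (15|53)=+1; (−1)^{2·3·26}·(-1)^3·(+1)^2 = -1.
v=2: v_2(a)=-20, v_2(b)=-26; units ≡ 3, 7 (mod 8); ε·ε+αω+βω = 1·1+-20·0+-26·1 ≡ 1  ⇒  (a,b)_2 = -1.
v=7: a=7^-2·(≡2), b=7^-2·(≡4) mod 7; (2|7)=+1, (4|7)=+1; (−1)^{-2·-2·3}·(+1)^-2·(+1)^-2 = +1.
Ram(-5, -549769) = {2, 11, 53, ∞}; no ℚ_2-point on the conic.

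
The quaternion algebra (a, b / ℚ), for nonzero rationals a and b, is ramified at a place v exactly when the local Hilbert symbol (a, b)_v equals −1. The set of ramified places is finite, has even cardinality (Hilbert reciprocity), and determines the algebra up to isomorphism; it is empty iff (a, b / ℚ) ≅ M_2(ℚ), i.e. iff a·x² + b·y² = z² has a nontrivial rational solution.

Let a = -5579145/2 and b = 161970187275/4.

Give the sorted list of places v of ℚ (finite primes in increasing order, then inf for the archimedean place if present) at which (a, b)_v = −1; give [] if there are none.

[11, 17]

(a, b) ≡ (-4290, 51) mod (ℚ^×)²; places V = {2, 3, 5, 11, 13, 17, ∞}.
(a,b)_5: α=1, u≡3; β=2, v≡4 (mod 5); (3|5)=-1, (4|5)=+1; sign (−1)^0·-1^2·+1^1 = +1.
(a,b)_2: α=-1, β=-2; u≡7, v≡3 (mod 8); ε(u)ε(v)=1·1, αω(v)=-1·1, βω(u)=-2·0; sum ≡ 0  ⇒  +1.
(a,b)_∞: sgn(-4290)=−, sgn(51)=+, so +1.
(a,b)_13: α=1, u≡2; β=2, v≡4 (mod 13); (2|13)=-1, (4|13)=+1; sign (−1)^0·-1^2·+1^1 = +1.
(a,b)_17: α=2, u≡12; β=5, v≡14 (mod 17); (12|17)=-1, (14|17)=-1; sign (−1)^0·-1^5·-1^2 = -1.
(a,b)_3: α=3, u≡1; β=3, v≡2 (mod 3); (1|3)=+1, (2|3)=-1; sign (−1)^1·+1^3·-1^3 = +1.
(a,b)_11: α=1, u≡2; β=0, v≡7 (mod 11); (2|11)=-1, (7|11)=-1; sign (−1)^0·-1^0·-1^1 = -1.
Ram(-4290, 51) = {11, 17}; no ℚ_11-point on the conic.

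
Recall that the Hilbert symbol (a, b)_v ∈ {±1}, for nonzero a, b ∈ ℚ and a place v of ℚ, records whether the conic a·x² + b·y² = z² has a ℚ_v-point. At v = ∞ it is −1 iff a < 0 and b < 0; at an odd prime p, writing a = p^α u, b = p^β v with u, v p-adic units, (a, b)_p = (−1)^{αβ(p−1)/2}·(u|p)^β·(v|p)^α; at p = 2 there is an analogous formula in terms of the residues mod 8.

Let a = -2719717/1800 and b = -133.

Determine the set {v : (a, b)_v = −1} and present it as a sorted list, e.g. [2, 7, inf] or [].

[7, inf]

(a, b) ≡ (-266, -133) mod (ℚ^×)²; places V = {2, 3, 5, 7, 11, 13, 19, ∞}.
(a,b)_2: α=-3, β=0; u≡3, v≡3 (mod 8); ε(u)ε(v)=1·1, αω(v)=-3·1, βω(u)=0·1; sum ≡ 0  ⇒  +1.
(a,b)_13: α=2, u≡11; β=0, v≡10 (mod 13); (11|13)=-1, (10|13)=+1; sign (−1)^0·-1^0·+1^2 = +1.
(a,b)_7: α=1, u≡4; β=1, v≡2 (mod 7); (4|7)=+1, (2|7)=+1; sign (−1)^1·+1^1·+1^1 = -1.
(a,b)_5: α=-2, u≡4; β=0, v≡2 (mod 5); (4|5)=+1, (2|5)=-1; sign (−1)^0·+1^0·-1^-2 = +1.
(a,b)_3: α=-2, u≡1; β=0, v≡2 (mod 3); (1|3)=+1, (2|3)=-1; sign (−1)^0·+1^0·-1^-2 = +1.
(a,b)_19: α=1, u≡7; β=1, v≡12 (mod 19); (7|19)=+1, (12|19)=-1; sign (−1)^1·+1^1·-1^1 = +1.
(a,b)_∞: sgn(-266)=−, sgn(-133)=−, so -1.
(a,b)_11: α=2, u≡1; β=0, v≡10 (mod 11); (1|11)=+1, (10|11)=-1; sign (−1)^0·+1^0·-1^2 = +1.
(-266, -133 / ℚ) ramifies at {7, ∞}: a division algebra.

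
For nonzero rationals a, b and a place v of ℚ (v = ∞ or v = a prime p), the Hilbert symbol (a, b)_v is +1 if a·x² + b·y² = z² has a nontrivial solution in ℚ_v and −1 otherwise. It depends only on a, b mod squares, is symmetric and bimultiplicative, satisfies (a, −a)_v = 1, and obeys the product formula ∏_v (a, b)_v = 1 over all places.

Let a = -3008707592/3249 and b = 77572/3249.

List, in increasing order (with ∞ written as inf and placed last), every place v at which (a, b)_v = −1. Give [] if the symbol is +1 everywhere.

(a, b) ≡ (-2, 19393) mod (ℚ^×)²; places V = {2, 3, 11, 19, 41, 43, ∞}.
(a,b)_3: α=-2, u≡1; β=-2, v≡1 (mod 3); (1|3)=+1, (1|3)=+1; sign (−1)^0·+1^-2·+1^-2 = +1.
(a,b)_2: α=3, β=2; u≡7, v≡1 (mod 8); ε(u)ε(v)=1·0, αω(v)=3·0, βω(u)=2·0; sum ≡ 0  ⇒  +1.
(a,b)_43: α=2, u≡25; β=1, v≡25 (mod 43); (25|43)=+1, (25|43)=+1; sign (−1)^0·+1^1·+1^2 = +1.
(a,b)_41: α=2, u≡31; β=1, v≡17 (mod 41); (31|41)=+1, (17|41)=-1; sign (−1)^0·+1^1·-1^2 = +1.
(a,b)_19: α=-2, u≡6; β=-2, v≡10 (mod 19); (6|19)=+1, (10|19)=-1; sign (−1)^0·+1^-2·-1^-2 = +1.
(a,b)_11: α=2, u≡4; β=1, v≡3 (mod 11); (4|11)=+1, (3|11)=+1; sign (−1)^0·+1^1·+1^2 = +1.
(a,b)_∞: sgn(-2)=−, sgn(19393)=+, so +1.
Every local symbol is +1, so the conic -2·x² + 19393·y² = z² has ℚ_v-points for all v and hence a ℚ-point; (a, b / ℚ) ≅ M_2(ℚ).

[]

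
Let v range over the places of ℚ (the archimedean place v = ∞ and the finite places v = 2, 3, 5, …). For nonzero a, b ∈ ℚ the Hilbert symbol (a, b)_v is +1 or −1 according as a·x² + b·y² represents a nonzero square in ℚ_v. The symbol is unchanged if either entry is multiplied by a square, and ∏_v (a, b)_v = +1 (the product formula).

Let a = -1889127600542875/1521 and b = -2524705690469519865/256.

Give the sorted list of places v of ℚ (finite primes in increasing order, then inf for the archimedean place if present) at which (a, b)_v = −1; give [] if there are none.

(a, b) ≡ (-5035, -168224385) mod (ℚ^×)²; places V = {2, 3, 5, 7, 11, 13, 19, 37, 43, 53, ∞}.
(a,b)_43: α=2, u≡7; β=3, v≡38 (mod 43); (7|43)=-1, (38|43)=+1; sign (−1)^0·-1^3·+1^2 = -1.
(a,b)_7: α=2, u≡3; β=3, v≡4 (mod 7); (3|7)=-1, (4|7)=+1; sign (−1)^0·-1^3·+1^2 = -1.
(a,b)_53: α=1, u≡11; β=1, v≡3 (mod 53); (11|53)=+1, (3|53)=-1; sign (−1)^0·+1^1·-1^1 = -1.
(a,b)_∞: sgn(-5035)=−, sgn(-168224385)=−, so -1.
(a,b)_13: α=-2, u≡1; β=0, v≡12 (mod 13); (1|13)=+1, (12|13)=+1; sign (−1)^0·+1^0·+1^-2 = +1.
(a,b)_3: α=-2, u≡2; β=1, v≡2 (mod 3); (2|3)=-1, (2|3)=-1; sign (−1)^0·-1^1·-1^-2 = -1.
(a,b)_5: α=3, u≡2; β=1, v≡2 (mod 5); (2|5)=-1, (2|5)=-1; sign (−1)^0·-1^1·-1^3 = +1.
(a,b)_37: α=2, u≡30; β=3, v≡13 (mod 37); (30|37)=+1, (13|37)=-1; sign (−1)^0·+1^3·-1^2 = +1.
(a,b)_19: α=1, u≡17; β=1, v≡6 (mod 19); (17|19)=+1, (6|19)=+1; sign (−1)^1·+1^1·+1^1 = -1.
(a,b)_2: α=0, β=-8; u≡5, v≡7 (mod 8); ε(u)ε(v)=0·1, αω(v)=0·0, βω(u)=-8·1; sum ≡ 0  ⇒  +1.
(a,b)_11: α=2, u≡9; β=2, v≡1 (mod 11); (9|11)=+1, (1|11)=+1; sign (−1)^0·+1^2·+1^2 = +1.
|Ram(-5035, -168224385)| = 6, even; anisotropic at {3, 7, 19, 43, 53, ∞}.

[3, 7, 19, 43, 53, inf]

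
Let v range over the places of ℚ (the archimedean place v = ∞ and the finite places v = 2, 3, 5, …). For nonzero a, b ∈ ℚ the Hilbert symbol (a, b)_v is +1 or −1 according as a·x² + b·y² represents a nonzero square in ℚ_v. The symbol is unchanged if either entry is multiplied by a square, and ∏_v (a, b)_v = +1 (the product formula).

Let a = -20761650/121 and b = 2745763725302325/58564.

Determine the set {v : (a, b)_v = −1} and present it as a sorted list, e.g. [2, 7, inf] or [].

[2, 7]

Mod squares: a ≡ -546, b ≡ 13. Check v ∈ {∞, 2, 3, 5, 7, 11, 13}.
v=7: a=7^1·(≡3), b=7^4·(≡5) mod 7; (3|7)=-1, (5|7)=-1; (−1)^{1·4·3}·(-1)^4·(-1)^1 = -1.
v=5: a=5^2·(≡4), b=5^2·(≡2) mod 5; (4|5)=+1, (2|5)=-1; (−1)^{2·2·2}·(+1)^2·(-1)^2 = +1.
v=3: a=3^3·(≡1), b=3^6·(≡1) mod 3; (1|3)=+1, (1|3)=+1; (−1)^{3·6·1}·(+1)^6·(+1)^3 = +1.
v=13: a=13^3·(≡10), b=13^7·(≡9) mod 13; (10|13)=+1, (9|13)=+1; (−1)^{3·7·6}·(+1)^7·(+1)^3 = +1.
v=∞: -546 < 0 and 13 > 0  ⇒  (a,b)_∞ = +1.
v=2: v_2(a)=1, v_2(b)=-2; units ≡ 7, 5 (mod 8); ε·ε+αω+βω = 1·0+1·1+-2·0 ≡ 1  ⇒  (a,b)_2 = -1.
v=11: a=11^-2·(≡3), b=11^-4·(≡6) mod 11; (3|11)=+1, (6|11)=-1; (−1)^{-2·-4·5}·(+1)^-4·(-1)^-2 = +1.
Ram(-546, 13) = {2, 7}; no ℚ_2-point on the conic.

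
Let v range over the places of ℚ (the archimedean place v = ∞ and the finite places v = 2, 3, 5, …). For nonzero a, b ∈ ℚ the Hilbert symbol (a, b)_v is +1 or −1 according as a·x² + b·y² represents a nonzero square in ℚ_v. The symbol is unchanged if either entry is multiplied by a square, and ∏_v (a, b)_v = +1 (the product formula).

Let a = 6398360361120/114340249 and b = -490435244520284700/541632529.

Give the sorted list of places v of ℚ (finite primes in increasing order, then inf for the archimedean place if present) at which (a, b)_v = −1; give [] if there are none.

(a, b) ≡ (2730, -7) mod (ℚ^×)²; places V = {2, 3, 5, 7, 13, 17, 19, 37, ∞}.
(a,b)_∞: sgn(2730)=+, sgn(-7)=−, so +1.
(a,b)_17: α=-4, u≡14; β=-2, v≡10 (mod 17); (14|17)=-1, (10|17)=-1; sign (−1)^0·-1^-2·-1^-4 = +1.
(a,b)_13: α=3, u≡2; β=2, v≡11 (mod 13); (2|13)=-1, (11|13)=-1; sign (−1)^0·-1^2·-1^3 = -1.
(a,b)_19: α=2, u≡8; β=2, v≡15 (mod 19); (8|19)=-1, (15|19)=-1; sign (−1)^0·-1^2·-1^2 = +1.
(a,b)_3: α=1, u≡1; β=14, v≡2 (mod 3); (1|3)=+1, (2|3)=-1; sign (−1)^0·+1^14·-1^1 = -1.
(a,b)_7: α=5, u≡6; β=5, v≡3 (mod 7); (6|7)=-1, (3|7)=-1; sign (−1)^1·-1^5·-1^5 = -1.
(a,b)_5: α=1, u≡1; β=2, v≡3 (mod 5); (1|5)=+1, (3|5)=-1; sign (−1)^0·+1^2·-1^1 = -1.
(a,b)_2: α=5, β=2; u≡5, v≡1 (mod 8); ε(u)ε(v)=0·0, αω(v)=5·0, βω(u)=2·1; sum ≡ 0  ⇒  +1.
(a,b)_37: α=-2, u≡2; β=-4, v≡33 (mod 37); (2|37)=-1, (33|37)=+1; sign (−1)^0·-1^-4·+1^-2 = +1.
(2730, -7 / ℚ) ramifies at {3, 5, 7, 13}: a division algebra.

[3, 5, 7, 13]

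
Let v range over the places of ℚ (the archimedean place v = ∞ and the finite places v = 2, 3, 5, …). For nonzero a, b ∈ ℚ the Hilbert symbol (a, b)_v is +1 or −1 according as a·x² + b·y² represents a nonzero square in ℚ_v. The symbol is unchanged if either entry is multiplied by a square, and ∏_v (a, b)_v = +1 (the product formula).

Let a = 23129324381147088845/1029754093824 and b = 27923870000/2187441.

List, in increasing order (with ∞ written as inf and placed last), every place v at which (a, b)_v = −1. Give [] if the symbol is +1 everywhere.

Mod squares: a ≡ 5, b ≡ 16523. Check v ∈ {∞, 2, 3, 5, 13, 17, 19, 29, 31, 41}.
v=19: a=19^2·(≡9), b=19^0·(≡3) mod 19; (9|19)=+1, (3|19)=-1; (−1)^{2·0·9}·(+1)^0·(-1)^2 = +1.
v=3: a=3^-14·(≡2), b=3^-2·(≡2) mod 3; (2|3)=-1, (2|3)=-1; (−1)^{-14·-2·1}·(-1)^-2·(-1)^-14 = +1.
v=29: a=29^-2·(≡9), b=29^-2·(≡13) mod 29; (9|29)=+1, (13|29)=+1; (−1)^{-2·-2·14}·(+1)^-2·(+1)^-2 = +1.
v=5: a=5^1·(≡1), b=5^4·(≡2) mod 5; (1|5)=+1, (2|5)=-1; (−1)^{1·4·2}·(+1)^4·(-1)^1 = -1.
v=2: v_2(a)=-8, v_2(b)=4; units ≡ 5, 3 (mod 8); ε·ε+αω+βω = 0·1+-8·1+4·1 ≡ 0  ⇒  (a,b)_2 = +1.
v=17: a=17^2·(≡10), b=17^-2·(≡1) mod 17; (10|17)=-1, (1|17)=+1; (−1)^{2·-2·8}·(-1)^-2·(+1)^2 = +1.
v=∞: 5 > 0 and 16523 > 0  ⇒  (a,b)_∞ = +1.
v=41: a=41^2·(≡9), b=41^1·(≡11) mod 41; (9|41)=+1, (11|41)=-1; (−1)^{2·1·20}·(+1)^1·(-1)^2 = +1.
v=13: a=13^4·(≡2), b=13^3·(≡12) mod 13; (2|13)=-1, (12|13)=+1; (−1)^{4·3·6}·(-1)^3·(+1)^4 = -1.
v=31: a=31^4·(≡25), b=31^1·(≡29) mod 31; (25|31)=+1, (29|31)=-1; (−1)^{4·1·15}·(+1)^1·(-1)^4 = +1.
(5, 16523 / ℚ) ramifies at {5, 13}: a division algebra.

[5, 13]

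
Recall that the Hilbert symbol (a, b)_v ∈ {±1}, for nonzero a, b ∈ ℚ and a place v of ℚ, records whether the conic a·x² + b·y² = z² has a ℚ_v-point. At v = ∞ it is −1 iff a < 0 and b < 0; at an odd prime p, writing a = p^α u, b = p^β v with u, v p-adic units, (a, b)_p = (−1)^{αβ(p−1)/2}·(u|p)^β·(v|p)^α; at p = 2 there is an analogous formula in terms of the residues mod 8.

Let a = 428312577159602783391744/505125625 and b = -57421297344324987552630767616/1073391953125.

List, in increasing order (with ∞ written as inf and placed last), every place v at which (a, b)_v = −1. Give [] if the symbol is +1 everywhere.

[7, 17, 19, 37]

Mod squares: a ≡ 201761, b ≡ -902615. Check v ∈ {∞, 2, 3, 5, 7, 11, 13, 17, 19, 29, 31, 37, 41}.
v=11: a=11^2·(≡6), b=11^2·(≡1) mod 11; (6|11)=-1, (1|11)=+1; (−1)^{2·2·5}·(-1)^2·(+1)^2 = +1.
v=29: a=29^-2·(≡8), b=29^-2·(≡3) mod 29; (8|29)=-1, (3|29)=-1; (−1)^{-2·-2·14}·(-1)^-2·(-1)^-2 = +1.
v=2: v_2(a)=12, v_2(b)=16; units ≡ 1, 1 (mod 8); ε·ε+αω+βω = 0·0+12·0+16·0 ≡ 0  ⇒  (a,b)_2 = +1.
v=19: a=19^5·(≡16), b=19^6·(≡12) mod 19; (16|19)=+1, (12|19)=-1; (−1)^{5·6·9}·(+1)^6·(-1)^5 = -1.
v=13: a=13^2·(≡9), b=13^2·(≡1) mod 13; (9|13)=+1, (1|13)=+1; (−1)^{2·2·6}·(+1)^2·(+1)^2 = +1.
v=5: a=5^-4·(≡4), b=5^-7·(≡2) mod 5; (4|5)=+1, (2|5)=-1; (−1)^{-4·-7·2}·(+1)^-7·(-1)^-4 = +1.
v=∞: 201761 > 0 and -902615 < 0  ⇒  (a,b)_∞ = +1.
v=31: a=31^-2·(≡13), b=31^-2·(≡23) mod 31; (13|31)=-1, (23|31)=-1; (−1)^{-2·-2·15}·(-1)^-2·(-1)^-2 = +1.
v=37: a=37^1·(≡5), b=37^1·(≡26) mod 37; (5|37)=-1, (26|37)=+1; (−1)^{1·1·18}·(-1)^1·(+1)^1 = -1.
v=7: a=7^5·(≡2), b=7^7·(≡4) mod 7; (2|7)=+1, (4|7)=+1; (−1)^{5·7·3}·(+1)^7·(+1)^5 = -1.
v=41: a=41^1·(≡20), b=41^1·(≡18) mod 41; (20|41)=+1, (18|41)=+1; (−1)^{1·1·20}·(+1)^1·(+1)^1 = +1.
v=3: a=3^4·(≡2), b=3^6·(≡1) mod 3; (2|3)=-1, (1|3)=+1; (−1)^{4·6·1}·(-1)^6·(+1)^4 = +1.
v=17: a=17^0·(≡7), b=17^-1·(≡9) mod 17; (7|17)=-1, (9|17)=+1; (−1)^{0·-1·8}·(-1)^-1·(+1)^0 = -1.
(201761, -902615 / ℚ) ramifies at {7, 17, 19, 37}: a division algebra.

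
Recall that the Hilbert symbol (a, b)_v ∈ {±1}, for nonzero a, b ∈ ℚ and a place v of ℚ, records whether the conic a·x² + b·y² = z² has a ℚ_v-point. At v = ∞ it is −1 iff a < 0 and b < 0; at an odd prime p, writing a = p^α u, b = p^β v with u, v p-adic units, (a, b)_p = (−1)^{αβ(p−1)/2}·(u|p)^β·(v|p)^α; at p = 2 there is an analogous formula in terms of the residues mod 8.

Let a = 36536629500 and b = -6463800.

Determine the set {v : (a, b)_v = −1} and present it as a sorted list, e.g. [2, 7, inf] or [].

(a, b) ≡ (255, -798) mod (ℚ^×)²; places V = {2, 3, 5, 7, 17, 19, ∞}.
(a,b)_17: α=1, u≡9; β=0, v≡8 (mod 17); (9|17)=+1, (8|17)=+1; sign (−1)^0·+1^0·+1^1 = +1.
(a,b)_5: α=3, u≡1; β=2, v≡3 (mod 5); (1|5)=+1, (3|5)=-1; sign (−1)^0·+1^2·-1^3 = -1.
(a,b)_7: α=2, u≡5; β=1, v≡5 (mod 7); (5|7)=-1, (5|7)=-1; sign (−1)^0·-1^1·-1^2 = -1.
(a,b)_3: α=5, u≡1; β=5, v≡1 (mod 3); (1|3)=+1, (1|3)=+1; sign (−1)^1·+1^5·+1^5 = -1.
(a,b)_2: α=2, β=3; u≡7, v≡1 (mod 8); ε(u)ε(v)=1·0, αω(v)=2·0, βω(u)=3·0; sum ≡ 0  ⇒  +1.
(a,b)_19: α=2, u≡15; β=1, v≡14 (mod 19); (15|19)=-1, (14|19)=-1; sign (−1)^0·-1^1·-1^2 = -1.
(a,b)_∞: sgn(255)=+, sgn(-798)=−, so +1.
Ram(255, -798) = {3, 5, 7, 19}; no ℚ_3-point on the conic.

[3, 5, 7, 19]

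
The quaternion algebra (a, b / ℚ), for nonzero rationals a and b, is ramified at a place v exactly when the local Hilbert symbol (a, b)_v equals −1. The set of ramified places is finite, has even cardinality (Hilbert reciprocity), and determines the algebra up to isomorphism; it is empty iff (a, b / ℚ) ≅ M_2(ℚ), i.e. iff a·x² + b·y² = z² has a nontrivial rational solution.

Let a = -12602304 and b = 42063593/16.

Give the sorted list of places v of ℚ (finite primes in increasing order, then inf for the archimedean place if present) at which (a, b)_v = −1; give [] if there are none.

[11, 17]

(a, b) ≡ (-2431, 17) mod (ℚ^×)²; places V = {2, 3, 11, 13, 17, ∞}.
(a,b)_3: α=4, u≡2; β=0, v≡2 (mod 3); (2|3)=-1, (2|3)=-1; sign (−1)^0·-1^0·-1^4 = +1.
(a,b)_2: α=6, β=-4; u≡1, v≡1 (mod 8); ε(u)ε(v)=0·0, αω(v)=6·0, βω(u)=-4·0; sum ≡ 0  ⇒  +1.
(a,b)_17: α=1, u≡7; β=1, v≡4 (mod 17); (7|17)=-1, (4|17)=+1; sign (−1)^0·-1^1·+1^1 = -1.
(a,b)_11: α=1, u≡8; β=4, v≡7 (mod 11); (8|11)=-1, (7|11)=-1; sign (−1)^0·-1^4·-1^1 = -1.
(a,b)_13: α=1, u≡2; β=2, v≡4 (mod 13); (2|13)=-1, (4|13)=+1; sign (−1)^0·-1^2·+1^1 = +1.
(a,b)_∞: sgn(-2431)=−, sgn(17)=+, so +1.
|Ram(-2431, 17)| = 2, even; anisotropic at {11, 17}.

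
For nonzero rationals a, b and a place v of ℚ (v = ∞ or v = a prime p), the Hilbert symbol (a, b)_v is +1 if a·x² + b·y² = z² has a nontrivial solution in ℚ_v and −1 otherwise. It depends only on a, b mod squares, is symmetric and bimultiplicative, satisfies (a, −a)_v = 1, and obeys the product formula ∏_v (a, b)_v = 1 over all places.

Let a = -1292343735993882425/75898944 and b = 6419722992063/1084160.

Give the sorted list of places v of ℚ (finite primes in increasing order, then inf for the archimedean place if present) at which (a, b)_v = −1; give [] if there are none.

Mod squares: a ≡ -17, b ≡ 3045. Check v ∈ {∞, 2, 3, 5, 7, 11, 17, 19, 29}.
v=5: a=5^2·(≡2), b=5^-1·(≡4) mod 5; (2|5)=-1, (4|5)=+1; (−1)^{2·-1·2}·(-1)^-1·(+1)^2 = -1.
v=29: a=29^6·(≡19), b=29^5·(≡2) mod 29; (19|29)=-1, (2|29)=-1; (−1)^{6·5·14}·(-1)^5·(-1)^6 = -1.
v=2: v_2(a)=-6, v_2(b)=-8; units ≡ 7, 5 (mod 8); ε·ε+αω+βω = 1·0+-6·1+-8·0 ≡ 0  ⇒  (a,b)_2 = +1.
v=11: a=11^-4·(≡5), b=11^-2·(≡3) mod 11; (5|11)=+1, (3|11)=+1; (−1)^{-4·-2·5}·(+1)^-2·(+1)^-4 = +1.
v=∞: -17 < 0 and 3045 > 0  ⇒  (a,b)_∞ = +1.
v=17: a=17^3·(≡2), b=17^2·(≡1) mod 17; (2|17)=+1, (1|17)=+1; (−1)^{3·2·8}·(+1)^2·(+1)^3 = +1.
v=7: a=7^2·(≡1), b=7^-1·(≡2) mod 7; (1|7)=+1, (2|7)=+1; (−1)^{2·-1·3}·(+1)^-1·(+1)^2 = +1.
v=3: a=3^-4·(≡1), b=3^1·(≡1) mod 3; (1|3)=+1, (1|3)=+1; (−1)^{-4·1·1}·(+1)^1·(+1)^-4 = +1.
v=19: a=19^2·(≡14), b=19^2·(≡17) mod 19; (14|19)=-1, (17|19)=+1; (−1)^{2·2·9}·(-1)^2·(+1)^2 = +1.
Ram(-17, 3045) = {5, 29}; no ℚ_5-point on the conic.

[5, 29]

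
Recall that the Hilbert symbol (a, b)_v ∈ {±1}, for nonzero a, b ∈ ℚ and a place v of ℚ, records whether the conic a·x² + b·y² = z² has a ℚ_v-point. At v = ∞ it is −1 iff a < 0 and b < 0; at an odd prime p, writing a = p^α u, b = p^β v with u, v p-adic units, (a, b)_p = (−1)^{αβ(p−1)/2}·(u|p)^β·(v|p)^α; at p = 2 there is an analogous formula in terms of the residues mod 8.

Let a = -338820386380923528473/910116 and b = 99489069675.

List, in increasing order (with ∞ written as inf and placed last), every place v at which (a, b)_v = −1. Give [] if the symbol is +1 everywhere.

(a, b) ≡ (-7082873, 835867) mod (ℚ^×)²; places V = {2, 3, 5, 7, 17, 19, 23, 29, 37, 41, 53, ∞}.
(a,b)_17: α=2, u≡3; β=0, v≡3 (mod 17); (3|17)=-1, (3|17)=-1; sign (−1)^0·-1^0·-1^2 = +1.
(a,b)_23: α=3, u≡19; β=2, v≡18 (mod 23); (19|23)=-1, (18|23)=+1; sign (−1)^0·-1^2·+1^3 = +1.
(a,b)_41: α=1, u≡33; β=1, v≡20 (mod 41); (33|41)=+1, (20|41)=+1; sign (−1)^0·+1^1·+1^1 = +1.
(a,b)_53: α=-2, u≡28; β=0, v≡1 (mod 53); (28|53)=+1, (1|53)=+1; sign (−1)^0·+1^0·+1^-2 = +1.
(a,b)_2: α=-2, β=0; u≡7, v≡3 (mod 8); ε(u)ε(v)=1·1, αω(v)=-2·1, βω(u)=0·0; sum ≡ 1  ⇒  -1.
(a,b)_7: α=5, u≡2; β=0, v≡2 (mod 7); (2|7)=+1, (2|7)=+1; sign (−1)^0·+1^0·+1^5 = +1.
(a,b)_29: α=1, u≡25; β=1, v≡2 (mod 29); (25|29)=+1, (2|29)=-1; sign (−1)^0·+1^1·-1^1 = -1.
(a,b)_19: α=4, u≡17; β=1, v≡15 (mod 19); (17|19)=+1, (15|19)=-1; sign (−1)^0·+1^1·-1^4 = +1.
(a,b)_∞: sgn(-7082873)=−, sgn(835867)=+, so +1.
(a,b)_5: α=0, u≡2; β=2, v≡2 (mod 5); (2|5)=-1, (2|5)=-1; sign (−1)^0·-1^2·-1^0 = +1.
(a,b)_37: α=1, u≡28; β=1, v≡27 (mod 37); (28|37)=+1, (27|37)=+1; sign (−1)^0·+1^1·+1^1 = +1.
(a,b)_3: α=-4, u≡1; β=2, v≡1 (mod 3); (1|3)=+1, (1|3)=+1; sign (−1)^0·+1^2·+1^-4 = +1.
Ram(-7082873, 835867) = {2, 29}; no ℚ_2-point on the conic.

[2, 29]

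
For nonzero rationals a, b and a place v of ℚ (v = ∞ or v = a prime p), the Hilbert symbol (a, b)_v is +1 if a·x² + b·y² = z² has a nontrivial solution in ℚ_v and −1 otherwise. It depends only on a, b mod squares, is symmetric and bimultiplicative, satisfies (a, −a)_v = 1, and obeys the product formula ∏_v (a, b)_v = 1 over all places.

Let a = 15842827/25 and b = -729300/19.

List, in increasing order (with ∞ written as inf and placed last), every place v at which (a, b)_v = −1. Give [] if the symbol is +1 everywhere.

[7, 11, 13, 19]

Mod squares: a ≡ 323323, b ≡ -138567. Check v ∈ {∞, 2, 3, 5, 7, 11, 13, 17, 19}.
v=11: a=11^1·(≡9), b=11^1·(≡1) mod 11; (9|11)=+1, (1|11)=+1; (−1)^{1·1·5}·(+1)^1·(+1)^1 = -1.
v=7: a=7^3·(≡6), b=7^0·(≡6) mod 7; (6|7)=-1, (6|7)=-1; (−1)^{3·0·3}·(-1)^0·(-1)^3 = -1.
v=19: a=19^1·(≡3), b=19^-1·(≡15) mod 19; (3|19)=-1, (15|19)=-1; (−1)^{1·-1·9}·(-1)^-1·(-1)^1 = -1.
v=3: a=3^0·(≡1), b=3^1·(≡2) mod 3; (1|3)=+1, (2|3)=-1; (−1)^{0·1·1}·(+1)^1·(-1)^0 = +1.
v=13: a=13^1·(≡6), b=13^1·(≡10) mod 13; (6|13)=-1, (10|13)=+1; (−1)^{1·1·6}·(-1)^1·(+1)^1 = -1.
v=17: a=17^1·(≡1), b=17^1·(≡4) mod 17; (1|17)=+1, (4|17)=+1; (−1)^{1·1·8}·(+1)^1·(+1)^1 = +1.
v=5: a=5^-2·(≡2), b=5^2·(≡2) mod 5; (2|5)=-1, (2|5)=-1; (−1)^{-2·2·2}·(-1)^2·(-1)^-2 = +1.
v=∞: 323323 > 0 and -138567 < 0  ⇒  (a,b)_∞ = +1.
v=2: v_2(a)=0, v_2(b)=2; units ≡ 3, 1 (mod 8); ε·ε+αω+βω = 1·0+0·0+2·1 ≡ 0  ⇒  (a,b)_2 = +1.
Ram(323323, -138567) = {7, 11, 13, 19}; no ℚ_7-point on the conic.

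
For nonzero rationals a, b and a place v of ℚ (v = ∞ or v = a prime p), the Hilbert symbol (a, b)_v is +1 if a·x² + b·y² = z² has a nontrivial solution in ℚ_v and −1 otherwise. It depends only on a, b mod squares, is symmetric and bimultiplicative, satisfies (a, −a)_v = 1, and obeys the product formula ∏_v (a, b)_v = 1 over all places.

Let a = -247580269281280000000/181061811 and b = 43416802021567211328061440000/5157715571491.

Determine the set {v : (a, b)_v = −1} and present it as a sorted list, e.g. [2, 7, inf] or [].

[2, 17]

(a, b) ≡ (-20995, 646) mod (ℚ^×)²; places V = {2, 3, 5, 7, 13, 17, 19, 31, 43, ∞}.
(a,b)_31: α=0, u≡3; β=-2, v≡27 (mod 31); (3|31)=-1, (27|31)=-1; sign (−1)^0·-1^-2·-1^0 = +1.
(a,b)_19: α=-1, u≡9; β=-1, v≡12 (mod 19); (9|19)=+1, (12|19)=-1; sign (−1)^1·+1^-1·-1^-1 = +1.
(a,b)_∞: sgn(-20995)=−, sgn(646)=+, so +1.
(a,b)_3: α=-4, u≡2; β=10, v≡1 (mod 3); (2|3)=-1, (1|3)=+1; sign (−1)^0·-1^10·+1^-4 = +1.
(a,b)_5: α=7, u≡1; β=4, v≡4 (mod 5); (1|5)=+1, (4|5)=+1; sign (−1)^0·+1^4·+1^7 = +1.
(a,b)_2: α=22, β=17; u≡5, v≡3 (mod 8); ε(u)ε(v)=0·1, αω(v)=22·1, βω(u)=17·1; sum ≡ 1  ⇒  -1.
(a,b)_17: α=1, u≡11; β=5, v≡8 (mod 17); (11|17)=-1, (8|17)=+1; sign (−1)^0·-1^5·+1^1 = -1.
(a,b)_7: α=-6, u≡5; β=-10, v≡2 (mod 7); (5|7)=-1, (2|7)=+1; sign (−1)^0·-1^-10·+1^-6 = +1.
(a,b)_13: α=1, u≡4; β=0, v≡12 (mod 13); (4|13)=+1, (12|13)=+1; sign (−1)^0·+1^0·+1^1 = +1.
(a,b)_43: α=4, u≡8; β=6, v≡6 (mod 43); (8|43)=-1, (6|43)=+1; sign (−1)^0·-1^6·+1^4 = +1.
(-20995, 646 / ℚ) ramifies at {2, 17}: a division algebra.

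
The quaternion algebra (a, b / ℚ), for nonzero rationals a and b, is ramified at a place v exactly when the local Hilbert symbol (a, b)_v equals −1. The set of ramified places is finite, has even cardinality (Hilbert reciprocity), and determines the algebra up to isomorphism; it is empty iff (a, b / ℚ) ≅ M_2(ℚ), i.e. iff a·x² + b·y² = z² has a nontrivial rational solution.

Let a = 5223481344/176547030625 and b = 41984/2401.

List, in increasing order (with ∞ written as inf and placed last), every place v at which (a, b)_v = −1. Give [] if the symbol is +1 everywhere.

(a, b) ≡ (246, 41) mod (ℚ^×)²; places V = {2, 3, 5, 7, 41, ∞}.
(a,b)_∞: sgn(246)=+, sgn(41)=+, so +1.
(a,b)_5: α=-4, u≡1; β=0, v≡4 (mod 5); (1|5)=+1, (4|5)=+1; sign (−1)^0·+1^0·+1^-4 = +1.
(a,b)_7: α=-10, u≡2; β=-4, v≡5 (mod 7); (2|7)=+1, (5|7)=-1; sign (−1)^0·+1^-4·-1^-10 = +1.
(a,b)_41: α=1, u≡28; β=1, v≡16 (mod 41); (28|41)=-1, (16|41)=+1; sign (−1)^0·-1^1·+1^1 = -1.
(a,b)_3: α=5, u≡1; β=0, v≡2 (mod 3); (1|3)=+1, (2|3)=-1; sign (−1)^0·+1^0·-1^5 = -1.
(a,b)_2: α=19, β=10; u≡3, v≡1 (mod 8); ε(u)ε(v)=1·0, αω(v)=19·0, βω(u)=10·1; sum ≡ 0  ⇒  +1.
Ram(246, 41) = {3, 41}; no ℚ_3-point on the conic.

[3, 41]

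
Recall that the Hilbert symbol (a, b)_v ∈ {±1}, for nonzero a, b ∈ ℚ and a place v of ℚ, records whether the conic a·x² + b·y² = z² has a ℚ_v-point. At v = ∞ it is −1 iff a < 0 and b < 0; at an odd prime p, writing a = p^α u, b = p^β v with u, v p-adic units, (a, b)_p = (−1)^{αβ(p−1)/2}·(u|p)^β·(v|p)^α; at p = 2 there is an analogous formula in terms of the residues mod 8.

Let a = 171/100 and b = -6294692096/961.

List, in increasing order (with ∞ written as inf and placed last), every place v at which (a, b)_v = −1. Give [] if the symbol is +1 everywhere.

[2, 11]

(a, b) ≡ (19, -209) mod (ℚ^×)²; places V = {2, 3, 5, 7, 11, 19, 31, ∞}.
(a,b)_∞: sgn(19)=+, sgn(-209)=−, so +1.
(a,b)_5: α=-2, u≡4; β=0, v≡4 (mod 5); (4|5)=+1, (4|5)=+1; sign (−1)^0·+1^0·+1^-2 = +1.
(a,b)_31: α=0, u≡20; β=-2, v≡8 (mod 31); (20|31)=+1, (8|31)=+1; sign (−1)^0·+1^-2·+1^0 = +1.
(a,b)_19: α=1, u≡17; β=1, v≡10 (mod 19); (17|19)=+1, (10|19)=-1; sign (−1)^1·+1^1·-1^1 = +1.
(a,b)_2: α=-2, β=8; u≡3, v≡7 (mod 8); ε(u)ε(v)=1·1, αω(v)=-2·0, βω(u)=8·1; sum ≡ 1  ⇒  -1.
(a,b)_3: α=2, u≡1; β=0, v≡1 (mod 3); (1|3)=+1, (1|3)=+1; sign (−1)^0·+1^0·+1^2 = +1.
(a,b)_7: α=0, u≡5; β=6, v≡2 (mod 7); (5|7)=-1, (2|7)=+1; sign (−1)^0·-1^6·+1^0 = +1.
(a,b)_11: α=0, u≡6; β=1, v≡9 (mod 11); (6|11)=-1, (9|11)=+1; sign (−1)^0·-1^1·+1^0 = -1.
|Ram(19, -209)| = 2, even; anisotropic at {2, 11}.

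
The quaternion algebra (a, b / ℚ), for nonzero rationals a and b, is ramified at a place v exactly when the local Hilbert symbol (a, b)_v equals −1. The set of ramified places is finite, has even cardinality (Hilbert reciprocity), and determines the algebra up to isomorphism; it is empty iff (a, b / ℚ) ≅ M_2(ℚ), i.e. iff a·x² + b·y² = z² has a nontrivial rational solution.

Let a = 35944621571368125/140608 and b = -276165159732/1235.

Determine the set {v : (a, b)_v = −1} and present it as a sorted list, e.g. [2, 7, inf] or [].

Mod squares: a ≡ 8177, b ≡ -45695. Check v ∈ {∞, 2, 3, 5, 7, 11, 13, 17, 19, 37}.
v=7: a=7^4·(≡4), b=7^2·(≡4) mod 7; (4|7)=+1, (4|7)=+1; (−1)^{4·2·3}·(+1)^2·(+1)^4 = +1.
v=2: v_2(a)=-6, v_2(b)=2; units ≡ 1, 1 (mod 8); ε·ε+αω+βω = 0·0+-6·0+2·0 ≡ 0  ⇒  (a,b)_2 = +1.
v=3: a=3^2·(≡2), b=3^2·(≡1) mod 3; (2|3)=-1, (1|3)=+1; (−1)^{2·2·1}·(-1)^2·(+1)^2 = +1.
v=19: a=19^0·(≡1), b=19^-1·(≡12) mod 19; (1|19)=+1, (12|19)=-1; (−1)^{0·-1·9}·(+1)^-1·(-1)^0 = +1.
v=37: a=37^1·(≡30), b=37^1·(≡29) mod 37; (30|37)=+1, (29|37)=-1; (−1)^{1·1·18}·(+1)^1·(-1)^1 = -1.
v=11: a=11^4·(≡1), b=11^4·(≡6) mod 11; (1|11)=+1, (6|11)=-1; (−1)^{4·4·5}·(+1)^4·(-1)^4 = +1.
v=17: a=17^3·(≡6), b=17^2·(≡9) mod 17; (6|17)=-1, (9|17)=+1; (−1)^{3·2·8}·(-1)^2·(+1)^3 = +1.
v=13: a=13^-3·(≡8), b=13^-1·(≡8) mod 13; (8|13)=-1, (8|13)=-1; (−1)^{-3·-1·6}·(-1)^-1·(-1)^-3 = +1.
v=∞: 8177 > 0 and -45695 < 0  ⇒  (a,b)_∞ = +1.
v=5: a=5^4·(≡3), b=5^-1·(≡4) mod 5; (3|5)=-1, (4|5)=+1; (−1)^{4·-1·2}·(-1)^-1·(+1)^4 = -1.
|Ram(8177, -45695)| = 2, even; anisotropic at {5, 37}.

[5, 37]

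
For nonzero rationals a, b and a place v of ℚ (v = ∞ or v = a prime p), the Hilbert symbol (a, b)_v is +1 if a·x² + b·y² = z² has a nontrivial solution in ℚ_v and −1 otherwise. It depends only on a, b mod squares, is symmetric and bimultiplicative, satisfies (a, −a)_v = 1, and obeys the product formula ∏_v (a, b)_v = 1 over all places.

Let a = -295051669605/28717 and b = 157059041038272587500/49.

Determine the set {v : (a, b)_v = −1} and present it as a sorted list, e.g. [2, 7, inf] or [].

[2, 11, 13, 17]

Mod squares: a ≡ -522665, b ≡ 47515. Check v ∈ {∞, 2, 3, 5, 7, 11, 13, 17, 43, 47}.
v=2: v_2(a)=0, v_2(b)=2; units ≡ 7, 3 (mod 8); ε·ε+αω+βω = 1·1+0·1+2·0 ≡ 1  ⇒  (a,b)_2 = -1.
v=47: a=47^-2·(≡29), b=47^0·(≡35) mod 47; (29|47)=-1, (35|47)=-1; (−1)^{-2·0·23}·(-1)^0·(-1)^-2 = +1.
v=13: a=13^-1·(≡4), b=13^3·(≡6) mod 13; (4|13)=+1, (6|13)=-1; (−1)^{-1·3·6}·(+1)^3·(-1)^-1 = -1.
v=7: a=7^2·(≡4), b=7^-2·(≡6) mod 7; (4|7)=+1, (6|7)=-1; (−1)^{2·-2·3}·(+1)^-2·(-1)^2 = +1.
v=3: a=3^4·(≡1), b=3^0·(≡1) mod 3; (1|3)=+1, (1|3)=+1; (−1)^{4·0·1}·(+1)^0·(+1)^4 = +1.
v=∞: -522665 < 0 and 47515 > 0  ⇒  (a,b)_∞ = +1.
v=5: a=5^1·(≡2), b=5^5·(≡2) mod 5; (2|5)=-1, (2|5)=-1; (−1)^{1·5·2}·(-1)^5·(-1)^1 = +1.
v=17: a=17^1·(≡16), b=17^3·(≡12) mod 17; (16|17)=+1, (12|17)=-1; (−1)^{1·3·8}·(+1)^3·(-1)^1 = -1.
v=43: a=43^3·(≡41), b=43^3·(≡19) mod 43; (41|43)=+1, (19|43)=-1; (−1)^{3·3·21}·(+1)^3·(-1)^3 = +1.
v=11: a=11^1·(≡4), b=11^4·(≡8) mod 11; (4|11)=+1, (8|11)=-1; (−1)^{1·4·5}·(+1)^4·(-1)^1 = -1.
Ram(-522665, 47515) = {2, 11, 13, 17}; no ℚ_2-point on the conic.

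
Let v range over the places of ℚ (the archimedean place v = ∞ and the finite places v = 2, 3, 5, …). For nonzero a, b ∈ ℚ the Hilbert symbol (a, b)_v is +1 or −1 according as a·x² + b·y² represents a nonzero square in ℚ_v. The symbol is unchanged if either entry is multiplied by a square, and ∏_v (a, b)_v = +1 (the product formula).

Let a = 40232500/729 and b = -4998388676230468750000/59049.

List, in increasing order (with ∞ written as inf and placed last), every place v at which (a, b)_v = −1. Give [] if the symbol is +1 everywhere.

(a, b) ≡ (133, -597835) mod (ℚ^×)²; places V = {2, 3, 5, 7, 11, 19, 29, 31, ∞}.
(a,b)_5: α=4, u≡3; β=13, v≡3 (mod 5); (3|5)=-1, (3|5)=-1; sign (−1)^0·-1^13·-1^4 = -1.
(a,b)_3: α=-6, u≡1; β=-10, v≡2 (mod 3); (1|3)=+1, (2|3)=-1; sign (−1)^0·+1^-10·-1^-6 = +1.
(a,b)_29: α=0, u≡26; β=1, v≡16 (mod 29); (26|29)=-1, (16|29)=+1; sign (−1)^0·-1^1·+1^0 = -1.
(a,b)_19: α=1, u≡1; β=3, v≡8 (mod 19); (1|19)=+1, (8|19)=-1; sign (−1)^1·+1^3·-1^1 = +1.
(a,b)_2: α=2, β=4; u≡5, v≡5 (mod 8); ε(u)ε(v)=0·0, αω(v)=2·1, βω(u)=4·1; sum ≡ 0  ⇒  +1.
(a,b)_∞: sgn(133)=+, sgn(-597835)=−, so +1.
(a,b)_7: α=1, u≡3; β=3, v≡1 (mod 7); (3|7)=-1, (1|7)=+1; sign (−1)^1·-1^3·+1^1 = +1.
(a,b)_11: α=2, u≡1; β=2, v≡5 (mod 11); (1|11)=+1, (5|11)=+1; sign (−1)^0·+1^2·+1^2 = +1.
(a,b)_31: α=0, u≡5; β=1, v≡9 (mod 31); (5|31)=+1, (9|31)=+1; sign (−1)^0·+1^1·+1^0 = +1.
|Ram(133, -597835)| = 2, even; anisotropic at {5, 29}.

[5, 29]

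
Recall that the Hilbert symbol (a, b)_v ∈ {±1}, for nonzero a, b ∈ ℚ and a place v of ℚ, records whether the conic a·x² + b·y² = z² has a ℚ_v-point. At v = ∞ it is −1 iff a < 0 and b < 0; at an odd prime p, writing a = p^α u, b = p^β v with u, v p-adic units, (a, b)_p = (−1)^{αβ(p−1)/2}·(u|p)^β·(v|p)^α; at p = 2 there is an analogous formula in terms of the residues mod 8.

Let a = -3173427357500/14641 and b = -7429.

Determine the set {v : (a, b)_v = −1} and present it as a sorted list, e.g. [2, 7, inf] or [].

Mod squares: a ≡ -23, b ≡ -7429. Check v ∈ {∞, 2, 5, 11, 17, 19, 23}.
v=19: a=19^2·(≡10), b=19^1·(≡8) mod 19; (10|19)=-1, (8|19)=-1; (−1)^{2·1·9}·(-1)^1·(-1)^2 = -1.
v=5: a=5^4·(≡3), b=5^0·(≡1) mod 5; (3|5)=-1, (1|5)=+1; (−1)^{4·0·2}·(-1)^0·(+1)^4 = +1.
v=2: v_2(a)=2, v_2(b)=0; units ≡ 1, 3 (mod 8); ε·ε+αω+βω = 0·1+2·1+0·0 ≡ 0  ⇒  (a,b)_2 = +1.
v=23: a=23^3·(≡20), b=23^1·(≡22) mod 23; (20|23)=-1, (22|23)=-1; (−1)^{3·1·11}·(-1)^1·(-1)^3 = -1.
v=17: a=17^2·(≡5), b=17^1·(≡5) mod 17; (5|17)=-1, (5|17)=-1; (−1)^{2·1·8}·(-1)^1·(-1)^2 = -1.
v=∞: -23 < 0 and -7429 < 0  ⇒  (a,b)_∞ = -1.
v=11: a=11^-4·(≡7), b=11^0·(≡7) mod 11; (7|11)=-1, (7|11)=-1; (−1)^{-4·0·5}·(-1)^0·(-1)^-4 = +1.
Ram(-23, -7429) = {17, 19, 23, ∞}; no ℚ_17-point on the conic.

[17, 19, 23, inf]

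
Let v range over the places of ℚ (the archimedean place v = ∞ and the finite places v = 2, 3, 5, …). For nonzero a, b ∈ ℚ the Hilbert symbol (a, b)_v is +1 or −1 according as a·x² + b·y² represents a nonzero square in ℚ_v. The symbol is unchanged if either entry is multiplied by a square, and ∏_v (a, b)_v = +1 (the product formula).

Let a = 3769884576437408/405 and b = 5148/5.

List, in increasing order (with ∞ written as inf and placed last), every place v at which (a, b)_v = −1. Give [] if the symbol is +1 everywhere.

[2, 13, 19, 29]

Mod squares: a ≡ 1647490, b ≡ 715. Check v ∈ {∞, 2, 3, 5, 11, 13, 17, 19, 23, 29}.
v=∞: 1647490 > 0 and 715 > 0  ⇒  (a,b)_∞ = +1.
v=2: v_2(a)=5, v_2(b)=2; units ≡ 1, 3 (mod 8); ε·ε+αω+βω = 0·1+5·1+2·0 ≡ 1  ⇒  (a,b)_2 = -1.
v=23: a=23^1·(≡4), b=23^0·(≡13) mod 23; (4|23)=+1, (13|23)=+1; (−1)^{1·0·11}·(+1)^0·(+1)^1 = +1.
v=19: a=19^1·(≡8), b=19^0·(≡15) mod 19; (8|19)=-1, (15|19)=-1; (−1)^{1·0·9}·(-1)^0·(-1)^1 = -1.
v=13: a=13^3·(≡11), b=13^1·(≡9) mod 13; (11|13)=-1, (9|13)=+1; (−1)^{3·1·6}·(-1)^1·(+1)^3 = -1.
v=5: a=5^-1·(≡3), b=5^-1·(≡3) mod 5; (3|5)=-1, (3|5)=-1; (−1)^{-1·-1·2}·(-1)^-1·(-1)^-1 = +1.
v=3: a=3^-4·(≡1), b=3^2·(≡1) mod 3; (1|3)=+1, (1|3)=+1; (−1)^{-4·2·1}·(+1)^2·(+1)^-4 = +1.
v=11: a=11^4·(≡1), b=11^1·(≡10) mod 11; (1|11)=+1, (10|11)=-1; (−1)^{4·1·5}·(+1)^1·(-1)^4 = +1.
v=17: a=17^2·(≡6), b=17^0·(≡13) mod 17; (6|17)=-1, (13|17)=+1; (−1)^{2·0·8}·(-1)^0·(+1)^2 = +1.
v=29: a=29^1·(≡23), b=29^0·(≡3) mod 29; (23|29)=+1, (3|29)=-1; (−1)^{1·0·14}·(+1)^0·(-1)^1 = -1.
|Ram(1647490, 715)| = 4, even; anisotropic at {2, 13, 19, 29}.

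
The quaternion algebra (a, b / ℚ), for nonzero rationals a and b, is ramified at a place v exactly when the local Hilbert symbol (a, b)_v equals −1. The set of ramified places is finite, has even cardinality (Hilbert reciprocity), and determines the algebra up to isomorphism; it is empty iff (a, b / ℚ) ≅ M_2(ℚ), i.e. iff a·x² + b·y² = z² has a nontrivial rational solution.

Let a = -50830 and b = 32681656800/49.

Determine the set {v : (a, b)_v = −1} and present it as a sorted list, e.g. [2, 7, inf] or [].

(a, b) ≡ (-50830, 9078238) mod (ℚ^×)²; places V = {2, 3, 5, 7, 13, 17, 19, 23, 47, ∞}.
(a,b)_7: α=0, u≡4; β=-2, v≡2 (mod 7); (4|7)=+1, (2|7)=+1; sign (−1)^0·+1^-2·+1^0 = +1.
(a,b)_23: α=1, u≡21; β=1, v≡12 (mod 23); (21|23)=-1, (12|23)=+1; sign (−1)^1·-1^1·+1^1 = +1.
(a,b)_17: α=1, u≡2; β=1, v≡3 (mod 17); (2|17)=+1, (3|17)=-1; sign (−1)^0·+1^1·-1^1 = -1.
(a,b)_13: α=1, u≡3; β=1, v≡6 (mod 13); (3|13)=+1, (6|13)=-1; sign (−1)^0·+1^1·-1^1 = -1.
(a,b)_3: α=0, u≡2; β=2, v≡1 (mod 3); (2|3)=-1, (1|3)=+1; sign (−1)^0·-1^2·+1^0 = +1.
(a,b)_5: α=1, u≡4; β=2, v≡3 (mod 5); (4|5)=+1, (3|5)=-1; sign (−1)^0·+1^2·-1^1 = -1.
(a,b)_19: α=0, u≡14; β=1, v≡16 (mod 19); (14|19)=-1, (16|19)=+1; sign (−1)^0·-1^1·+1^0 = -1.
(a,b)_47: α=0, u≡24; β=1, v≡11 (mod 47); (24|47)=+1, (11|47)=-1; sign (−1)^0·+1^1·-1^0 = +1.
(a,b)_∞: sgn(-50830)=−, sgn(9078238)=+, so +1.
(a,b)_2: α=1, β=5; u≡1, v≡7 (mod 8); ε(u)ε(v)=0·1, αω(v)=1·0, βω(u)=5·0; sum ≡ 0  ⇒  +1.
(-50830, 9078238 / ℚ) ramifies at {5, 13, 17, 19}: a division algebra.

[5, 13, 17, 19]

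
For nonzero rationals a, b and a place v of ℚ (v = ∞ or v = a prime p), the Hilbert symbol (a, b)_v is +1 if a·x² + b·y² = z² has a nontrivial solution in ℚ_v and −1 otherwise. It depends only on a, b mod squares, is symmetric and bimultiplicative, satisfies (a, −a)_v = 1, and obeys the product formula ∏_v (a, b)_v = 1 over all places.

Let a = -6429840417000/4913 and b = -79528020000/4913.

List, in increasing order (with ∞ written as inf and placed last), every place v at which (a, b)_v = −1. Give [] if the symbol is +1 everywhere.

(a, b) ≡ (-121210, -799986) mod (ℚ^×)²; places V = {2, 3, 5, 7, 11, 13, 17, 23, 31, ∞}.
(a,b)_31: α=1, u≡29; β=1, v≡23 (mod 31); (29|31)=-1, (23|31)=-1; sign (−1)^1·-1^1·-1^1 = -1.
(a,b)_3: α=2, u≡2; β=1, v≡2 (mod 3); (2|3)=-1, (2|3)=-1; sign (−1)^0·-1^1·-1^2 = -1.
(a,b)_23: α=1, u≡22; β=1, v≡7 (mod 23); (22|23)=-1, (7|23)=-1; sign (−1)^1·-1^1·-1^1 = -1.
(a,b)_17: α=-3, u≡11; β=-3, v≡8 (mod 17); (11|17)=-1, (8|17)=+1; sign (−1)^0·-1^-3·+1^-3 = -1.
(a,b)_5: α=3, u≡3; β=4, v≡1 (mod 5); (3|5)=-1, (1|5)=+1; sign (−1)^0·-1^4·+1^3 = +1.
(a,b)_∞: sgn(-121210)=−, sgn(-799986)=−, so -1.
(a,b)_11: α=2, u≡2; β=1, v≡10 (mod 11); (2|11)=-1, (10|11)=-1; sign (−1)^0·-1^1·-1^2 = -1.
(a,b)_2: α=3, β=5; u≡3, v≡7 (mod 8); ε(u)ε(v)=1·1, αω(v)=3·0, βω(u)=5·1; sum ≡ 0  ⇒  +1.
(a,b)_7: α=2, u≡4; β=0, v≡2 (mod 7); (4|7)=+1, (2|7)=+1; sign (−1)^0·+1^0·+1^2 = +1.
(a,b)_13: α=2, u≡5; β=2, v≡7 (mod 13); (5|13)=-1, (7|13)=-1; sign (−1)^0·-1^2·-1^2 = +1.
(-121210, -799986 / ℚ) ramifies at {3, 11, 17, 23, 31, ∞}: a division algebra.

[3, 11, 17, 23, 31, inf]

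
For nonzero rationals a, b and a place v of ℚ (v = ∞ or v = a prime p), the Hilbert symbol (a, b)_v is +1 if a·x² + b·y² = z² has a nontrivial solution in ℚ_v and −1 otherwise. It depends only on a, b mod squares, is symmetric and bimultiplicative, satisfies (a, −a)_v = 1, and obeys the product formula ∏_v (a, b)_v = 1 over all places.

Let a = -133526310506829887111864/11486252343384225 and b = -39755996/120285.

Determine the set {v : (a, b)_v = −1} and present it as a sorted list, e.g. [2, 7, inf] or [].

[2, 11, 17, inf]

Mod squares: a ≡ -14, b ≡ -19635. Check v ∈ {∞, 2, 3, 5, 7, 11, 17}.
v=7: a=7^3·(≡3), b=7^1·(≡2) mod 7; (3|7)=-1, (2|7)=+1; (−1)^{3·1·3}·(-1)^1·(+1)^3 = +1.
v=2: v_2(a)=3, v_2(b)=2; units ≡ 1, 5 (mod 8); ε·ε+αω+βω = 0·0+3·1+2·0 ≡ 1  ⇒  (a,b)_2 = -1.
v=11: a=11^-4·(≡6), b=11^-1·(≡6) mod 11; (6|11)=-1, (6|11)=-1; (−1)^{-4·-1·5}·(-1)^-1·(-1)^-4 = -1.
v=5: a=5^-2·(≡4), b=5^-1·(≡2) mod 5; (4|5)=+1, (2|5)=-1; (−1)^{-2·-1·2}·(+1)^-1·(-1)^-2 = +1.
v=3: a=3^-22·(≡1), b=3^-7·(≡1) mod 3; (1|3)=+1, (1|3)=+1; (−1)^{-22·-7·1}·(+1)^-7·(+1)^-22 = +1.
v=17: a=17^16·(≡11), b=17^5·(≡4) mod 17; (11|17)=-1, (4|17)=+1; (−1)^{16·5·8}·(-1)^5·(+1)^16 = -1.
v=∞: -14 < 0 and -19635 < 0  ⇒  (a,b)_∞ = -1.
|Ram(-14, -19635)| = 4, even; anisotropic at {2, 11, 17, ∞}.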